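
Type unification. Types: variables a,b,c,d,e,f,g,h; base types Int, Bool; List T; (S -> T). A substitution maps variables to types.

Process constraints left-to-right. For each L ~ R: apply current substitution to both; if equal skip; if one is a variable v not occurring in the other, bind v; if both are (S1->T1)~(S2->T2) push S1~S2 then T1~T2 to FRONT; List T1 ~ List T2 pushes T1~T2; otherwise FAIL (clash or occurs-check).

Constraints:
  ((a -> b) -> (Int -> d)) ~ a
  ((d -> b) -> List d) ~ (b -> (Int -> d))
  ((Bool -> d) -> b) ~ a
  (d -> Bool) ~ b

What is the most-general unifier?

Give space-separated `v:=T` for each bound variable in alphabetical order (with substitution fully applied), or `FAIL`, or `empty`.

Answer: FAIL

Derivation:
step 1: unify ((a -> b) -> (Int -> d)) ~ a  [subst: {-} | 3 pending]
  occurs-check fail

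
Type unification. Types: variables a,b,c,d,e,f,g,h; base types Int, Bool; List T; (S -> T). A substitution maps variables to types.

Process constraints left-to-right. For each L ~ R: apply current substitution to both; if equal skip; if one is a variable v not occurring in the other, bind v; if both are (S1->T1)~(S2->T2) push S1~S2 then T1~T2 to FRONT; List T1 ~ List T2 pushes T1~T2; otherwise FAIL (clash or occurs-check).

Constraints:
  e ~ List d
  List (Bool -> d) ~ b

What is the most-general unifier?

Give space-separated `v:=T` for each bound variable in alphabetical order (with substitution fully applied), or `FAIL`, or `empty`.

step 1: unify e ~ List d  [subst: {-} | 1 pending]
  bind e := List d
step 2: unify List (Bool -> d) ~ b  [subst: {e:=List d} | 0 pending]
  bind b := List (Bool -> d)

Answer: b:=List (Bool -> d) e:=List d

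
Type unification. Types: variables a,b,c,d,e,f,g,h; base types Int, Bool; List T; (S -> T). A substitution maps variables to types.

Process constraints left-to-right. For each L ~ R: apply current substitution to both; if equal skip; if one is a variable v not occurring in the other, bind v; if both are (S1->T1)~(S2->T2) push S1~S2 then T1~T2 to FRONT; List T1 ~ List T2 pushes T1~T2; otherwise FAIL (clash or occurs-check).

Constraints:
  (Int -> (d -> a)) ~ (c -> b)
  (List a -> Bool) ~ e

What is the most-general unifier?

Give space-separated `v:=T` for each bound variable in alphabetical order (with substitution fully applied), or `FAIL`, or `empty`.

Answer: b:=(d -> a) c:=Int e:=(List a -> Bool)

Derivation:
step 1: unify (Int -> (d -> a)) ~ (c -> b)  [subst: {-} | 1 pending]
  -> decompose arrow: push Int~c, (d -> a)~b
step 2: unify Int ~ c  [subst: {-} | 2 pending]
  bind c := Int
step 3: unify (d -> a) ~ b  [subst: {c:=Int} | 1 pending]
  bind b := (d -> a)
step 4: unify (List a -> Bool) ~ e  [subst: {c:=Int, b:=(d -> a)} | 0 pending]
  bind e := (List a -> Bool)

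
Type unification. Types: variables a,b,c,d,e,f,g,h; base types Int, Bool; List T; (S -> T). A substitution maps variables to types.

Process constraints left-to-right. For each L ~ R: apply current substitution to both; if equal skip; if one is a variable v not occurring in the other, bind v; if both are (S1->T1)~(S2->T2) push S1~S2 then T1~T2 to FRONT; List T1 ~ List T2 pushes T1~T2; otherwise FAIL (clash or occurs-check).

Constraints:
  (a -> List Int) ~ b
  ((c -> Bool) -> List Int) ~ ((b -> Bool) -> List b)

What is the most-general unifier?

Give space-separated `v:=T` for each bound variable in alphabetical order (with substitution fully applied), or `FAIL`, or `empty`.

Answer: FAIL

Derivation:
step 1: unify (a -> List Int) ~ b  [subst: {-} | 1 pending]
  bind b := (a -> List Int)
step 2: unify ((c -> Bool) -> List Int) ~ (((a -> List Int) -> Bool) -> List (a -> List Int))  [subst: {b:=(a -> List Int)} | 0 pending]
  -> decompose arrow: push (c -> Bool)~((a -> List Int) -> Bool), List Int~List (a -> List Int)
step 3: unify (c -> Bool) ~ ((a -> List Int) -> Bool)  [subst: {b:=(a -> List Int)} | 1 pending]
  -> decompose arrow: push c~(a -> List Int), Bool~Bool
step 4: unify c ~ (a -> List Int)  [subst: {b:=(a -> List Int)} | 2 pending]
  bind c := (a -> List Int)
step 5: unify Bool ~ Bool  [subst: {b:=(a -> List Int), c:=(a -> List Int)} | 1 pending]
  -> identical, skip
step 6: unify List Int ~ List (a -> List Int)  [subst: {b:=(a -> List Int), c:=(a -> List Int)} | 0 pending]
  -> decompose List: push Int~(a -> List Int)
step 7: unify Int ~ (a -> List Int)  [subst: {b:=(a -> List Int), c:=(a -> List Int)} | 0 pending]
  clash: Int vs (a -> List Int)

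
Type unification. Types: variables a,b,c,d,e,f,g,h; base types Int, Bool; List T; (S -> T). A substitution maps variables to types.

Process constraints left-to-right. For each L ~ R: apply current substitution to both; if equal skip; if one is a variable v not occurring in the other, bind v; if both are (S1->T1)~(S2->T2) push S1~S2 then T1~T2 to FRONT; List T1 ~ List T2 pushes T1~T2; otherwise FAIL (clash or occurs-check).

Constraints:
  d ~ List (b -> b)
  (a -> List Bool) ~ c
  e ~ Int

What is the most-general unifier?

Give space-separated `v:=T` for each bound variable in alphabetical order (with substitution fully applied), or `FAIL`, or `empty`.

step 1: unify d ~ List (b -> b)  [subst: {-} | 2 pending]
  bind d := List (b -> b)
step 2: unify (a -> List Bool) ~ c  [subst: {d:=List (b -> b)} | 1 pending]
  bind c := (a -> List Bool)
step 3: unify e ~ Int  [subst: {d:=List (b -> b), c:=(a -> List Bool)} | 0 pending]
  bind e := Int

Answer: c:=(a -> List Bool) d:=List (b -> b) e:=Int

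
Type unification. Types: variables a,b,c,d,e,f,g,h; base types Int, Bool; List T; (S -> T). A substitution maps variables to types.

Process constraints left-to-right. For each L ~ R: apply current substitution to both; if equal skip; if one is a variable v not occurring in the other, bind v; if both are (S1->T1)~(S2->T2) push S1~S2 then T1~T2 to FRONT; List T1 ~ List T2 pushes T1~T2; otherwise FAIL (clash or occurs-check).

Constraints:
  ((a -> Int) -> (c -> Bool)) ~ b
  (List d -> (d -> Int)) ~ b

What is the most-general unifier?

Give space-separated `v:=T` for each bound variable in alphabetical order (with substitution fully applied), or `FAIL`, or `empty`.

step 1: unify ((a -> Int) -> (c -> Bool)) ~ b  [subst: {-} | 1 pending]
  bind b := ((a -> Int) -> (c -> Bool))
step 2: unify (List d -> (d -> Int)) ~ ((a -> Int) -> (c -> Bool))  [subst: {b:=((a -> Int) -> (c -> Bool))} | 0 pending]
  -> decompose arrow: push List d~(a -> Int), (d -> Int)~(c -> Bool)
step 3: unify List d ~ (a -> Int)  [subst: {b:=((a -> Int) -> (c -> Bool))} | 1 pending]
  clash: List d vs (a -> Int)

Answer: FAIL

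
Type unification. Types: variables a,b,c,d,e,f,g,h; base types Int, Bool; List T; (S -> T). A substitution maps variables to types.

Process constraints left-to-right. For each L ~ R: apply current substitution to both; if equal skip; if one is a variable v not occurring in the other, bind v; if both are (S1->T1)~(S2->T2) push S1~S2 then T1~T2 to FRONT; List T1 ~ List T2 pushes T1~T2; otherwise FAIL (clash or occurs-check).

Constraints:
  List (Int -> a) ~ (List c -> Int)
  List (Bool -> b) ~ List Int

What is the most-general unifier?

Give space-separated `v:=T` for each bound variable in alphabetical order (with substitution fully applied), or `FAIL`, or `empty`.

step 1: unify List (Int -> a) ~ (List c -> Int)  [subst: {-} | 1 pending]
  clash: List (Int -> a) vs (List c -> Int)

Answer: FAIL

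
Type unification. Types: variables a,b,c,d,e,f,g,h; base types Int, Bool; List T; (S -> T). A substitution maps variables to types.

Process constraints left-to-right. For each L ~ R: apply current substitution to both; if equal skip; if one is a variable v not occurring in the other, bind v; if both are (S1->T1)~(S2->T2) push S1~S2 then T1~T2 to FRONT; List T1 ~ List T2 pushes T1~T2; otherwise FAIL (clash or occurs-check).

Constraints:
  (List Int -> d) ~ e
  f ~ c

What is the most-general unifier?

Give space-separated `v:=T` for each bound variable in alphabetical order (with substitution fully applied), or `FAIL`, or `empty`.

Answer: e:=(List Int -> d) f:=c

Derivation:
step 1: unify (List Int -> d) ~ e  [subst: {-} | 1 pending]
  bind e := (List Int -> d)
step 2: unify f ~ c  [subst: {e:=(List Int -> d)} | 0 pending]
  bind f := c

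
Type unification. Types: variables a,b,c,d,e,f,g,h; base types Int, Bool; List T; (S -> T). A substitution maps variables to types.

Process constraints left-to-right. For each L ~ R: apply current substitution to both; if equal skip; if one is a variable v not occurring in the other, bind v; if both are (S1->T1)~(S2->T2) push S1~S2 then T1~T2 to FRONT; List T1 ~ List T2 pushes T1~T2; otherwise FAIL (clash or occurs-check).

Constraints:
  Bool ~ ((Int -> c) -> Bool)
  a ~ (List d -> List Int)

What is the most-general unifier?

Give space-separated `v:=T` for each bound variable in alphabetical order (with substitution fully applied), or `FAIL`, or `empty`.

Answer: FAIL

Derivation:
step 1: unify Bool ~ ((Int -> c) -> Bool)  [subst: {-} | 1 pending]
  clash: Bool vs ((Int -> c) -> Bool)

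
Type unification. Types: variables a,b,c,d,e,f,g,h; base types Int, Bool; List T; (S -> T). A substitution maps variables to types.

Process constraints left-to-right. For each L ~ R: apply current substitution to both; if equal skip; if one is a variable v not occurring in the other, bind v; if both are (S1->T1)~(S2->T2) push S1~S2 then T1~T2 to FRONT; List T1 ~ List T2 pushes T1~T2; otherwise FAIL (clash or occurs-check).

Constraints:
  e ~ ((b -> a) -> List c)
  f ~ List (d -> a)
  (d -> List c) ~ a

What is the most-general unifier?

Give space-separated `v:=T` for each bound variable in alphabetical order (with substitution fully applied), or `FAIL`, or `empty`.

step 1: unify e ~ ((b -> a) -> List c)  [subst: {-} | 2 pending]
  bind e := ((b -> a) -> List c)
step 2: unify f ~ List (d -> a)  [subst: {e:=((b -> a) -> List c)} | 1 pending]
  bind f := List (d -> a)
step 3: unify (d -> List c) ~ a  [subst: {e:=((b -> a) -> List c), f:=List (d -> a)} | 0 pending]
  bind a := (d -> List c)

Answer: a:=(d -> List c) e:=((b -> (d -> List c)) -> List c) f:=List (d -> (d -> List c))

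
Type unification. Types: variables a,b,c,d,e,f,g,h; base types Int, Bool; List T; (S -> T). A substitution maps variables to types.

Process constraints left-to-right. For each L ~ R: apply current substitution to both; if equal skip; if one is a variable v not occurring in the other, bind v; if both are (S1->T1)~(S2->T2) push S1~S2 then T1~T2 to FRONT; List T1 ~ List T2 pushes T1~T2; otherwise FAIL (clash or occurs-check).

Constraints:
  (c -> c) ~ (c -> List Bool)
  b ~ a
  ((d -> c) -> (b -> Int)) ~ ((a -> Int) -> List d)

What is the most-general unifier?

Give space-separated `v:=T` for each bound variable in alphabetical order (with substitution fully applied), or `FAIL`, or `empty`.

step 1: unify (c -> c) ~ (c -> List Bool)  [subst: {-} | 2 pending]
  -> decompose arrow: push c~c, c~List Bool
step 2: unify c ~ c  [subst: {-} | 3 pending]
  -> identical, skip
step 3: unify c ~ List Bool  [subst: {-} | 2 pending]
  bind c := List Bool
step 4: unify b ~ a  [subst: {c:=List Bool} | 1 pending]
  bind b := a
step 5: unify ((d -> List Bool) -> (a -> Int)) ~ ((a -> Int) -> List d)  [subst: {c:=List Bool, b:=a} | 0 pending]
  -> decompose arrow: push (d -> List Bool)~(a -> Int), (a -> Int)~List d
step 6: unify (d -> List Bool) ~ (a -> Int)  [subst: {c:=List Bool, b:=a} | 1 pending]
  -> decompose arrow: push d~a, List Bool~Int
step 7: unify d ~ a  [subst: {c:=List Bool, b:=a} | 2 pending]
  bind d := a
step 8: unify List Bool ~ Int  [subst: {c:=List Bool, b:=a, d:=a} | 1 pending]
  clash: List Bool vs Int

Answer: FAIL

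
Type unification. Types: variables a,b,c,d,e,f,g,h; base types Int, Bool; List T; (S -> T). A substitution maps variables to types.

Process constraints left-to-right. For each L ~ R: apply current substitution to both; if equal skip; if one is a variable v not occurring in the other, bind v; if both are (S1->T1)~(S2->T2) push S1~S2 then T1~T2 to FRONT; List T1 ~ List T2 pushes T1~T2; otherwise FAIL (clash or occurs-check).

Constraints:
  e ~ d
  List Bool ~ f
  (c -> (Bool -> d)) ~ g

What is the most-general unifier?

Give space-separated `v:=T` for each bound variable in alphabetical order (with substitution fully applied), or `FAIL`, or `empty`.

Answer: e:=d f:=List Bool g:=(c -> (Bool -> d))

Derivation:
step 1: unify e ~ d  [subst: {-} | 2 pending]
  bind e := d
step 2: unify List Bool ~ f  [subst: {e:=d} | 1 pending]
  bind f := List Bool
step 3: unify (c -> (Bool -> d)) ~ g  [subst: {e:=d, f:=List Bool} | 0 pending]
  bind g := (c -> (Bool -> d))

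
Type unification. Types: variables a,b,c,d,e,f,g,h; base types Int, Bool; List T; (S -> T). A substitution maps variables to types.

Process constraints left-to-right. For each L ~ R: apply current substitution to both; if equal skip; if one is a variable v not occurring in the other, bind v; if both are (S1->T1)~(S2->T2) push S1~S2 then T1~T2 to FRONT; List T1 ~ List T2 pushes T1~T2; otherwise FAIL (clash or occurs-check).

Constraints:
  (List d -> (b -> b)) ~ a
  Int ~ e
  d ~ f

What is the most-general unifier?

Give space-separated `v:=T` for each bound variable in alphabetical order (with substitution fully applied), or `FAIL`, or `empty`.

step 1: unify (List d -> (b -> b)) ~ a  [subst: {-} | 2 pending]
  bind a := (List d -> (b -> b))
step 2: unify Int ~ e  [subst: {a:=(List d -> (b -> b))} | 1 pending]
  bind e := Int
step 3: unify d ~ f  [subst: {a:=(List d -> (b -> b)), e:=Int} | 0 pending]
  bind d := f

Answer: a:=(List f -> (b -> b)) d:=f e:=Int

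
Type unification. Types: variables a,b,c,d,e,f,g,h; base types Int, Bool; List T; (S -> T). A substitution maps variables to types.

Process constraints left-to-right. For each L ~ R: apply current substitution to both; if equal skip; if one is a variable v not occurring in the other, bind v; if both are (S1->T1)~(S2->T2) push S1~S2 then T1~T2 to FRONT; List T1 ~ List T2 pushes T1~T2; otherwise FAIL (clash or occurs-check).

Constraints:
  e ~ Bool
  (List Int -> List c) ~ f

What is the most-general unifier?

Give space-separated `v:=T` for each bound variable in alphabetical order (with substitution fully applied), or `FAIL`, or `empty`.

step 1: unify e ~ Bool  [subst: {-} | 1 pending]
  bind e := Bool
step 2: unify (List Int -> List c) ~ f  [subst: {e:=Bool} | 0 pending]
  bind f := (List Int -> List c)

Answer: e:=Bool f:=(List Int -> List c)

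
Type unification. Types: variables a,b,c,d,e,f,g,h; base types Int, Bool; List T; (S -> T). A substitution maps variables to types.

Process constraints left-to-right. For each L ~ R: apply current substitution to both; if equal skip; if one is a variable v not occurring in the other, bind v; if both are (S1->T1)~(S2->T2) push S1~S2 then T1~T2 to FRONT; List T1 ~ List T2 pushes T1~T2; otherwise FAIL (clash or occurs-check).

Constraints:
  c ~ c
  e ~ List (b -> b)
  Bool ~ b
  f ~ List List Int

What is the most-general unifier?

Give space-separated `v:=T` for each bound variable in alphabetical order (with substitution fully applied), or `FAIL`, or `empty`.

Answer: b:=Bool e:=List (Bool -> Bool) f:=List List Int

Derivation:
step 1: unify c ~ c  [subst: {-} | 3 pending]
  -> identical, skip
step 2: unify e ~ List (b -> b)  [subst: {-} | 2 pending]
  bind e := List (b -> b)
step 3: unify Bool ~ b  [subst: {e:=List (b -> b)} | 1 pending]
  bind b := Bool
step 4: unify f ~ List List Int  [subst: {e:=List (b -> b), b:=Bool} | 0 pending]
  bind f := List List Int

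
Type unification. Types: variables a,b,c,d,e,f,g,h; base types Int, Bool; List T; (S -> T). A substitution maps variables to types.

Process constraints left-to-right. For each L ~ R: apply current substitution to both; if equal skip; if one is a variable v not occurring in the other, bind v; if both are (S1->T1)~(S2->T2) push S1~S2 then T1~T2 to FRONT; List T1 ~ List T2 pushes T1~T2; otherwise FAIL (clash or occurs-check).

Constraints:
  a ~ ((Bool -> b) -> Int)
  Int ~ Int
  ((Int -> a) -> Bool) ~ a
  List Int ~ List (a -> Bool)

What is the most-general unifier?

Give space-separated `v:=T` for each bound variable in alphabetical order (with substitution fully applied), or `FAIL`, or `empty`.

Answer: FAIL

Derivation:
step 1: unify a ~ ((Bool -> b) -> Int)  [subst: {-} | 3 pending]
  bind a := ((Bool -> b) -> Int)
step 2: unify Int ~ Int  [subst: {a:=((Bool -> b) -> Int)} | 2 pending]
  -> identical, skip
step 3: unify ((Int -> ((Bool -> b) -> Int)) -> Bool) ~ ((Bool -> b) -> Int)  [subst: {a:=((Bool -> b) -> Int)} | 1 pending]
  -> decompose arrow: push (Int -> ((Bool -> b) -> Int))~(Bool -> b), Bool~Int
step 4: unify (Int -> ((Bool -> b) -> Int)) ~ (Bool -> b)  [subst: {a:=((Bool -> b) -> Int)} | 2 pending]
  -> decompose arrow: push Int~Bool, ((Bool -> b) -> Int)~b
step 5: unify Int ~ Bool  [subst: {a:=((Bool -> b) -> Int)} | 3 pending]
  clash: Int vs Bool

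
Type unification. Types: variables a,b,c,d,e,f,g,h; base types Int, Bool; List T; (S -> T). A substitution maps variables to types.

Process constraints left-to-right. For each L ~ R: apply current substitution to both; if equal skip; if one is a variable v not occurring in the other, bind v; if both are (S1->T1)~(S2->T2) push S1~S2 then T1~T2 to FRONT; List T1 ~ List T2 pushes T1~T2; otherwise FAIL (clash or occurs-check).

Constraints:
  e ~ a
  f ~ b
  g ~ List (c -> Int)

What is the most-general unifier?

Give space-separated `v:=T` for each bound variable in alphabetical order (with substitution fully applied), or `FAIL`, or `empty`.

Answer: e:=a f:=b g:=List (c -> Int)

Derivation:
step 1: unify e ~ a  [subst: {-} | 2 pending]
  bind e := a
step 2: unify f ~ b  [subst: {e:=a} | 1 pending]
  bind f := b
step 3: unify g ~ List (c -> Int)  [subst: {e:=a, f:=b} | 0 pending]
  bind g := List (c -> Int)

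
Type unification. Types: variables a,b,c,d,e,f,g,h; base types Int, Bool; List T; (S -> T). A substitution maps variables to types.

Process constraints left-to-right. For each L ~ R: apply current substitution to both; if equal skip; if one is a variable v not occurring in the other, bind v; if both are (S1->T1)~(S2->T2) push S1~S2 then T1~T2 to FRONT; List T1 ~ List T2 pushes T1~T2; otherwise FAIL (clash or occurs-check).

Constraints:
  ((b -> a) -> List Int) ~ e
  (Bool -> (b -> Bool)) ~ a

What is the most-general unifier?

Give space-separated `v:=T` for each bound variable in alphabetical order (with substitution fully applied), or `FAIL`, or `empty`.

Answer: a:=(Bool -> (b -> Bool)) e:=((b -> (Bool -> (b -> Bool))) -> List Int)

Derivation:
step 1: unify ((b -> a) -> List Int) ~ e  [subst: {-} | 1 pending]
  bind e := ((b -> a) -> List Int)
step 2: unify (Bool -> (b -> Bool)) ~ a  [subst: {e:=((b -> a) -> List Int)} | 0 pending]
  bind a := (Bool -> (b -> Bool))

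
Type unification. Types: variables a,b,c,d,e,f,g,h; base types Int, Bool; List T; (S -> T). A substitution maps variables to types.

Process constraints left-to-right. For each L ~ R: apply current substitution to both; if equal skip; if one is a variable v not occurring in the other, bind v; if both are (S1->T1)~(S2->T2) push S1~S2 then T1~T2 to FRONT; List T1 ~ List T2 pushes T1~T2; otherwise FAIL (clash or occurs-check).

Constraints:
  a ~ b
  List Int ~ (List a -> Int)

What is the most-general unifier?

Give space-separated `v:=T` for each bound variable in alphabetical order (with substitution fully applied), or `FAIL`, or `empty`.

Answer: FAIL

Derivation:
step 1: unify a ~ b  [subst: {-} | 1 pending]
  bind a := b
step 2: unify List Int ~ (List b -> Int)  [subst: {a:=b} | 0 pending]
  clash: List Int vs (List b -> Int)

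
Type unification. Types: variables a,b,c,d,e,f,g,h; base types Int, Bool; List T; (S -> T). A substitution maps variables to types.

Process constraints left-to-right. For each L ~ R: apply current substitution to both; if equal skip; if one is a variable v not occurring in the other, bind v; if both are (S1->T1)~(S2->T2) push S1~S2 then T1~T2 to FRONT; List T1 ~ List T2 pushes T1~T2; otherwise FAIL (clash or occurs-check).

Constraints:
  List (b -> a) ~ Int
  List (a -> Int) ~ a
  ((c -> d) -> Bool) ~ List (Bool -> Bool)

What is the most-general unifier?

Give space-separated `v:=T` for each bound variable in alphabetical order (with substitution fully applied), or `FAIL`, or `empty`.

step 1: unify List (b -> a) ~ Int  [subst: {-} | 2 pending]
  clash: List (b -> a) vs Int

Answer: FAIL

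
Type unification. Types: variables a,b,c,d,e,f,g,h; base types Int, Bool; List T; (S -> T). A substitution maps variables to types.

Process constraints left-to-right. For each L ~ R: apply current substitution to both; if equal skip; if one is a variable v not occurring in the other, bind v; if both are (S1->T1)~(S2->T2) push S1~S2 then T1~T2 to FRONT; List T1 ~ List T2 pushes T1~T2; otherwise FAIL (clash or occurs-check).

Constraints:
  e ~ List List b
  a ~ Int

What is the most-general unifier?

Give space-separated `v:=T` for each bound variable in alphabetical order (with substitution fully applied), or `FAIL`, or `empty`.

Answer: a:=Int e:=List List b

Derivation:
step 1: unify e ~ List List b  [subst: {-} | 1 pending]
  bind e := List List b
step 2: unify a ~ Int  [subst: {e:=List List b} | 0 pending]
  bind a := Int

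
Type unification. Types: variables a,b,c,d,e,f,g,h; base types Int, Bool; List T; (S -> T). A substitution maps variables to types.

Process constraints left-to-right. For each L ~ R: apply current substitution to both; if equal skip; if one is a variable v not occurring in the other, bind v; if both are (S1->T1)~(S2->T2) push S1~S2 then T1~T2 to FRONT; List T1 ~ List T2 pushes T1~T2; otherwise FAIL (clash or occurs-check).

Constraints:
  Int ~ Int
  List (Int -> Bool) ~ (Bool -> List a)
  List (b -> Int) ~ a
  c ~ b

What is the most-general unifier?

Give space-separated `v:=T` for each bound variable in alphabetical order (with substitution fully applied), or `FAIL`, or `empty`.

Answer: FAIL

Derivation:
step 1: unify Int ~ Int  [subst: {-} | 3 pending]
  -> identical, skip
step 2: unify List (Int -> Bool) ~ (Bool -> List a)  [subst: {-} | 2 pending]
  clash: List (Int -> Bool) vs (Bool -> List a)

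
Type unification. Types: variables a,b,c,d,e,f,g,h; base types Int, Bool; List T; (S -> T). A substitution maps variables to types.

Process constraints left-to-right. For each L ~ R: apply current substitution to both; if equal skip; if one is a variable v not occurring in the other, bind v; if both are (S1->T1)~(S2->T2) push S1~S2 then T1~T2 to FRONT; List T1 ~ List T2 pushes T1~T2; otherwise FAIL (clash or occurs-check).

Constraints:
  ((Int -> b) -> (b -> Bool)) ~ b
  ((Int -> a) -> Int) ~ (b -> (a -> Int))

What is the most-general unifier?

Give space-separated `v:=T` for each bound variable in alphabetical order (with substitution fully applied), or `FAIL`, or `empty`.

Answer: FAIL

Derivation:
step 1: unify ((Int -> b) -> (b -> Bool)) ~ b  [subst: {-} | 1 pending]
  occurs-check fail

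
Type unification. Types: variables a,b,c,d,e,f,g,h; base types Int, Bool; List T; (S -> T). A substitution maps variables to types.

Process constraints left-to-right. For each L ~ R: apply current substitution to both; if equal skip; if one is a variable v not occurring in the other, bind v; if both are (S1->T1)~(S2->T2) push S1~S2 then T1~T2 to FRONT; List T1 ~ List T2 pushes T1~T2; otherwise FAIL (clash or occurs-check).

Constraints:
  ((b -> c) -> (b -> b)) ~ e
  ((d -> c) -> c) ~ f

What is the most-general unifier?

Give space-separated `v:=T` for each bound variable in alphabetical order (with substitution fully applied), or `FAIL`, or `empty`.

step 1: unify ((b -> c) -> (b -> b)) ~ e  [subst: {-} | 1 pending]
  bind e := ((b -> c) -> (b -> b))
step 2: unify ((d -> c) -> c) ~ f  [subst: {e:=((b -> c) -> (b -> b))} | 0 pending]
  bind f := ((d -> c) -> c)

Answer: e:=((b -> c) -> (b -> b)) f:=((d -> c) -> c)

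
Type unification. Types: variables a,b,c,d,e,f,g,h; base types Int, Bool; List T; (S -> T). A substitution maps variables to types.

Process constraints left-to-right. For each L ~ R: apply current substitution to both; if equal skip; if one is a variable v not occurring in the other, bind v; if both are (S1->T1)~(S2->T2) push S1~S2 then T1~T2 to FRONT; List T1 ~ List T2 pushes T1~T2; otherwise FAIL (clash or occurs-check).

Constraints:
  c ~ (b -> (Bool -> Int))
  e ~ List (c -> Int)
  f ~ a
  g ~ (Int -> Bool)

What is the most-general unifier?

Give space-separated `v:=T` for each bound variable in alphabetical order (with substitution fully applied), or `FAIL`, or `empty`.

step 1: unify c ~ (b -> (Bool -> Int))  [subst: {-} | 3 pending]
  bind c := (b -> (Bool -> Int))
step 2: unify e ~ List ((b -> (Bool -> Int)) -> Int)  [subst: {c:=(b -> (Bool -> Int))} | 2 pending]
  bind e := List ((b -> (Bool -> Int)) -> Int)
step 3: unify f ~ a  [subst: {c:=(b -> (Bool -> Int)), e:=List ((b -> (Bool -> Int)) -> Int)} | 1 pending]
  bind f := a
step 4: unify g ~ (Int -> Bool)  [subst: {c:=(b -> (Bool -> Int)), e:=List ((b -> (Bool -> Int)) -> Int), f:=a} | 0 pending]
  bind g := (Int -> Bool)

Answer: c:=(b -> (Bool -> Int)) e:=List ((b -> (Bool -> Int)) -> Int) f:=a g:=(Int -> Bool)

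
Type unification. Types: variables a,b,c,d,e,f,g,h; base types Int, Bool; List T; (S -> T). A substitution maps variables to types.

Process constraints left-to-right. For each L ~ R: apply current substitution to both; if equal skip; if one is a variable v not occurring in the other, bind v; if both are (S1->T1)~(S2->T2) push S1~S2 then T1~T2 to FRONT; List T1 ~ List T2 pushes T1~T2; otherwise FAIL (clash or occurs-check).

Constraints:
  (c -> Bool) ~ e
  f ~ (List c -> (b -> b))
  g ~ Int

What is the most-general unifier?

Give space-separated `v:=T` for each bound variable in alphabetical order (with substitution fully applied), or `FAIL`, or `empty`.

Answer: e:=(c -> Bool) f:=(List c -> (b -> b)) g:=Int

Derivation:
step 1: unify (c -> Bool) ~ e  [subst: {-} | 2 pending]
  bind e := (c -> Bool)
step 2: unify f ~ (List c -> (b -> b))  [subst: {e:=(c -> Bool)} | 1 pending]
  bind f := (List c -> (b -> b))
step 3: unify g ~ Int  [subst: {e:=(c -> Bool), f:=(List c -> (b -> b))} | 0 pending]
  bind g := Int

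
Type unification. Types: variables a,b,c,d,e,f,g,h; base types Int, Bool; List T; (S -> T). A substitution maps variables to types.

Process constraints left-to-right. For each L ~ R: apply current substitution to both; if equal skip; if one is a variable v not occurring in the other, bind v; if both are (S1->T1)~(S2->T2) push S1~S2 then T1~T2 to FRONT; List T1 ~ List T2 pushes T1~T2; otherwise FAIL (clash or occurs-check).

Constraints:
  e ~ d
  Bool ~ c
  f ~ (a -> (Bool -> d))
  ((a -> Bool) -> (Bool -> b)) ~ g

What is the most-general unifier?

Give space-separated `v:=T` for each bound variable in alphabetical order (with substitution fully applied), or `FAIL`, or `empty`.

Answer: c:=Bool e:=d f:=(a -> (Bool -> d)) g:=((a -> Bool) -> (Bool -> b))

Derivation:
step 1: unify e ~ d  [subst: {-} | 3 pending]
  bind e := d
step 2: unify Bool ~ c  [subst: {e:=d} | 2 pending]
  bind c := Bool
step 3: unify f ~ (a -> (Bool -> d))  [subst: {e:=d, c:=Bool} | 1 pending]
  bind f := (a -> (Bool -> d))
step 4: unify ((a -> Bool) -> (Bool -> b)) ~ g  [subst: {e:=d, c:=Bool, f:=(a -> (Bool -> d))} | 0 pending]
  bind g := ((a -> Bool) -> (Bool -> b))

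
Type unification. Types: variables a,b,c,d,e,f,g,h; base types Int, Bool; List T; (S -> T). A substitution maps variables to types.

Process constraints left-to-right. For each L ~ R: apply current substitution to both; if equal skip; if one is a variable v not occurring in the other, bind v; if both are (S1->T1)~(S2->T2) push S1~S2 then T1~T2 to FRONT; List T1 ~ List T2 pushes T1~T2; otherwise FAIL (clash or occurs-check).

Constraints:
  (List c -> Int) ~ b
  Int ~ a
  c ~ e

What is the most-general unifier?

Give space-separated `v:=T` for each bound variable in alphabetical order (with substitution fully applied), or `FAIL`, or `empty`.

step 1: unify (List c -> Int) ~ b  [subst: {-} | 2 pending]
  bind b := (List c -> Int)
step 2: unify Int ~ a  [subst: {b:=(List c -> Int)} | 1 pending]
  bind a := Int
step 3: unify c ~ e  [subst: {b:=(List c -> Int), a:=Int} | 0 pending]
  bind c := e

Answer: a:=Int b:=(List e -> Int) c:=e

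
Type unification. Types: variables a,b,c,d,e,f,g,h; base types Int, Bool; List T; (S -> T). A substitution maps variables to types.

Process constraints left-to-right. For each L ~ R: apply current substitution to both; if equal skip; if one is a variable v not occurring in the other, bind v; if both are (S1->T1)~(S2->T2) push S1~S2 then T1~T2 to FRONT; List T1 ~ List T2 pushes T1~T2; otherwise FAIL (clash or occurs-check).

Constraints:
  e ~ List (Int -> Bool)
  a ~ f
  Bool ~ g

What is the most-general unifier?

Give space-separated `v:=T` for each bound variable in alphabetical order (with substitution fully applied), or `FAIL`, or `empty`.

Answer: a:=f e:=List (Int -> Bool) g:=Bool

Derivation:
step 1: unify e ~ List (Int -> Bool)  [subst: {-} | 2 pending]
  bind e := List (Int -> Bool)
step 2: unify a ~ f  [subst: {e:=List (Int -> Bool)} | 1 pending]
  bind a := f
step 3: unify Bool ~ g  [subst: {e:=List (Int -> Bool), a:=f} | 0 pending]
  bind g := Bool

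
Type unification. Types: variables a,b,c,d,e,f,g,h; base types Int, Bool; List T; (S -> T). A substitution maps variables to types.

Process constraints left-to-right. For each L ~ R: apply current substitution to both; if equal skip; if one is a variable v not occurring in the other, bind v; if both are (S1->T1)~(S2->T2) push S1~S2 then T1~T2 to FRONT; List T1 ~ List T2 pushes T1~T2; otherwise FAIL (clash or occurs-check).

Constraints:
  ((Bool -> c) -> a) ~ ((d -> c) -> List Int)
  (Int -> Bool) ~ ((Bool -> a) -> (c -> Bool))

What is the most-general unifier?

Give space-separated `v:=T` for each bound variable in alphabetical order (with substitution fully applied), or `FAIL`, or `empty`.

step 1: unify ((Bool -> c) -> a) ~ ((d -> c) -> List Int)  [subst: {-} | 1 pending]
  -> decompose arrow: push (Bool -> c)~(d -> c), a~List Int
step 2: unify (Bool -> c) ~ (d -> c)  [subst: {-} | 2 pending]
  -> decompose arrow: push Bool~d, c~c
step 3: unify Bool ~ d  [subst: {-} | 3 pending]
  bind d := Bool
step 4: unify c ~ c  [subst: {d:=Bool} | 2 pending]
  -> identical, skip
step 5: unify a ~ List Int  [subst: {d:=Bool} | 1 pending]
  bind a := List Int
step 6: unify (Int -> Bool) ~ ((Bool -> List Int) -> (c -> Bool))  [subst: {d:=Bool, a:=List Int} | 0 pending]
  -> decompose arrow: push Int~(Bool -> List Int), Bool~(c -> Bool)
step 7: unify Int ~ (Bool -> List Int)  [subst: {d:=Bool, a:=List Int} | 1 pending]
  clash: Int vs (Bool -> List Int)

Answer: FAIL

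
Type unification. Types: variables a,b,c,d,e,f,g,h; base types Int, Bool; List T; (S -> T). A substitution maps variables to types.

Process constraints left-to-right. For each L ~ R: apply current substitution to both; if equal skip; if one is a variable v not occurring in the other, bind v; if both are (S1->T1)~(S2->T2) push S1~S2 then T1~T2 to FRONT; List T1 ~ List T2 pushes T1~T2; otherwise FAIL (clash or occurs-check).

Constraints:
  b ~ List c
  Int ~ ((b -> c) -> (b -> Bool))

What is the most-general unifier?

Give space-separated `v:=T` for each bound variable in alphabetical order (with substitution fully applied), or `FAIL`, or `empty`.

Answer: FAIL

Derivation:
step 1: unify b ~ List c  [subst: {-} | 1 pending]
  bind b := List c
step 2: unify Int ~ ((List c -> c) -> (List c -> Bool))  [subst: {b:=List c} | 0 pending]
  clash: Int vs ((List c -> c) -> (List c -> Bool))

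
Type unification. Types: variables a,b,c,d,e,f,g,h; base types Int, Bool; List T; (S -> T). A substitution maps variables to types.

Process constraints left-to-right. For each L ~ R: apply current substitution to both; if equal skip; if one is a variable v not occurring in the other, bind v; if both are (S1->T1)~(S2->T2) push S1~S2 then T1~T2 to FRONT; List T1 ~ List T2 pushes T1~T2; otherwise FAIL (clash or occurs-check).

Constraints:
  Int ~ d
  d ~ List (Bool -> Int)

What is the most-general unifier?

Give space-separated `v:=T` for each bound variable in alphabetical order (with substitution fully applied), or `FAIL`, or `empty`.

step 1: unify Int ~ d  [subst: {-} | 1 pending]
  bind d := Int
step 2: unify Int ~ List (Bool -> Int)  [subst: {d:=Int} | 0 pending]
  clash: Int vs List (Bool -> Int)

Answer: FAIL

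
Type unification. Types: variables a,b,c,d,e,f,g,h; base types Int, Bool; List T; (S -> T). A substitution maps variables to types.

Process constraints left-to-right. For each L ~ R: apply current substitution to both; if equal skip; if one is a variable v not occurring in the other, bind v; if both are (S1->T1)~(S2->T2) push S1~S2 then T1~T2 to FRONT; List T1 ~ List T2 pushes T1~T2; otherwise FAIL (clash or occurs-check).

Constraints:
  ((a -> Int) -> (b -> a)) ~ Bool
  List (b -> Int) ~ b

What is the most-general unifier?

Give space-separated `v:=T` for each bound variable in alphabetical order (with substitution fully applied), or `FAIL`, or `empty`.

Answer: FAIL

Derivation:
step 1: unify ((a -> Int) -> (b -> a)) ~ Bool  [subst: {-} | 1 pending]
  clash: ((a -> Int) -> (b -> a)) vs Bool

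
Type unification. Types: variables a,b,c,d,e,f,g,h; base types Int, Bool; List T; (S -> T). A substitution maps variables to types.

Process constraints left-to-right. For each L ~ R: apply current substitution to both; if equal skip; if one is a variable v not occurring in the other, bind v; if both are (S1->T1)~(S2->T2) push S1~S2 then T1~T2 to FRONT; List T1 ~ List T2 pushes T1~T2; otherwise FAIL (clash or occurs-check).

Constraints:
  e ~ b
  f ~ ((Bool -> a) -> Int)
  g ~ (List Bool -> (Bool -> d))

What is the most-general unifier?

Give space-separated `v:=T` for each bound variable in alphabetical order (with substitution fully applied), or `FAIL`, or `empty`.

Answer: e:=b f:=((Bool -> a) -> Int) g:=(List Bool -> (Bool -> d))

Derivation:
step 1: unify e ~ b  [subst: {-} | 2 pending]
  bind e := b
step 2: unify f ~ ((Bool -> a) -> Int)  [subst: {e:=b} | 1 pending]
  bind f := ((Bool -> a) -> Int)
step 3: unify g ~ (List Bool -> (Bool -> d))  [subst: {e:=b, f:=((Bool -> a) -> Int)} | 0 pending]
  bind g := (List Bool -> (Bool -> d))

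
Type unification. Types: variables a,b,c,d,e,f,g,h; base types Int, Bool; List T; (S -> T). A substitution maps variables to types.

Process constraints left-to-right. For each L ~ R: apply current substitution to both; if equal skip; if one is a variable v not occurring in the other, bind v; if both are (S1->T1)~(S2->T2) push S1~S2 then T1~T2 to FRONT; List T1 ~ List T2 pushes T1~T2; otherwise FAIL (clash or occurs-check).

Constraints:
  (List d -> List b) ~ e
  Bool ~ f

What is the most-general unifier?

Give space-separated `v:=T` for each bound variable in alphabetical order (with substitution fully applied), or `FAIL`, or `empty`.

step 1: unify (List d -> List b) ~ e  [subst: {-} | 1 pending]
  bind e := (List d -> List b)
step 2: unify Bool ~ f  [subst: {e:=(List d -> List b)} | 0 pending]
  bind f := Bool

Answer: e:=(List d -> List b) f:=Bool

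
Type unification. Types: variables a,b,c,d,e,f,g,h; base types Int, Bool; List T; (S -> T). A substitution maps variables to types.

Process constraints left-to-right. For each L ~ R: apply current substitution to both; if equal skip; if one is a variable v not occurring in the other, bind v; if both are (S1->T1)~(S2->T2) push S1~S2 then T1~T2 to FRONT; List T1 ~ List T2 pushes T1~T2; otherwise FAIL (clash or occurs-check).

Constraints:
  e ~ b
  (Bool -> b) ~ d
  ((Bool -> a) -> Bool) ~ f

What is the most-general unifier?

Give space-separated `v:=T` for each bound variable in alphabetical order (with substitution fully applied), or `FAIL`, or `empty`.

step 1: unify e ~ b  [subst: {-} | 2 pending]
  bind e := b
step 2: unify (Bool -> b) ~ d  [subst: {e:=b} | 1 pending]
  bind d := (Bool -> b)
step 3: unify ((Bool -> a) -> Bool) ~ f  [subst: {e:=b, d:=(Bool -> b)} | 0 pending]
  bind f := ((Bool -> a) -> Bool)

Answer: d:=(Bool -> b) e:=b f:=((Bool -> a) -> Bool)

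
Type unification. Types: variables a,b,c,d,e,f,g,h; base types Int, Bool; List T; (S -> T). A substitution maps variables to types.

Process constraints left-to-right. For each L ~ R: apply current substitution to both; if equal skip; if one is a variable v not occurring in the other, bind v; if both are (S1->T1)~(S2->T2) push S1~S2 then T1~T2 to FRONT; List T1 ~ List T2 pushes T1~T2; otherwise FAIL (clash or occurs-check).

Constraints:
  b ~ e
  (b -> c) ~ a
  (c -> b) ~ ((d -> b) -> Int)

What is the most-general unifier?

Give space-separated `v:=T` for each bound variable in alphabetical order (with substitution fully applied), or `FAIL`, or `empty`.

step 1: unify b ~ e  [subst: {-} | 2 pending]
  bind b := e
step 2: unify (e -> c) ~ a  [subst: {b:=e} | 1 pending]
  bind a := (e -> c)
step 3: unify (c -> e) ~ ((d -> e) -> Int)  [subst: {b:=e, a:=(e -> c)} | 0 pending]
  -> decompose arrow: push c~(d -> e), e~Int
step 4: unify c ~ (d -> e)  [subst: {b:=e, a:=(e -> c)} | 1 pending]
  bind c := (d -> e)
step 5: unify e ~ Int  [subst: {b:=e, a:=(e -> c), c:=(d -> e)} | 0 pending]
  bind e := Int

Answer: a:=(Int -> (d -> Int)) b:=Int c:=(d -> Int) e:=Int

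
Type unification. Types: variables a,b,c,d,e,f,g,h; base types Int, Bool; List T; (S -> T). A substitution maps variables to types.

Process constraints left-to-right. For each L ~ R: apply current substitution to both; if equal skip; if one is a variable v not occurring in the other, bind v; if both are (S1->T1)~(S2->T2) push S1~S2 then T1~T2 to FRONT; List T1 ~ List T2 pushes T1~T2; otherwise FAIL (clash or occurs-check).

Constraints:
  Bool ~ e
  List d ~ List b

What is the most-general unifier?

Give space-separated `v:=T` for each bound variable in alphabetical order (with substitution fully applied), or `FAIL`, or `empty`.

Answer: d:=b e:=Bool

Derivation:
step 1: unify Bool ~ e  [subst: {-} | 1 pending]
  bind e := Bool
step 2: unify List d ~ List b  [subst: {e:=Bool} | 0 pending]
  -> decompose List: push d~b
step 3: unify d ~ b  [subst: {e:=Bool} | 0 pending]
  bind d := b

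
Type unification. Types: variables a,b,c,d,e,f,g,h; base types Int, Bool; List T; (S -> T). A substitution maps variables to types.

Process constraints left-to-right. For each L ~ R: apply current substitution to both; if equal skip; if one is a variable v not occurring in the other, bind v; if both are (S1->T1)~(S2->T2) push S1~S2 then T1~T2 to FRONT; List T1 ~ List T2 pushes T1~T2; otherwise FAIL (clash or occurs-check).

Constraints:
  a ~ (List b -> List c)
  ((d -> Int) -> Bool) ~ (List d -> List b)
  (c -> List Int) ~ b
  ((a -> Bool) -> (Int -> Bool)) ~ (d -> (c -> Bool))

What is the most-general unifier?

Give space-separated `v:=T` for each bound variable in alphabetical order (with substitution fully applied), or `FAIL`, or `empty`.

Answer: FAIL

Derivation:
step 1: unify a ~ (List b -> List c)  [subst: {-} | 3 pending]
  bind a := (List b -> List c)
step 2: unify ((d -> Int) -> Bool) ~ (List d -> List b)  [subst: {a:=(List b -> List c)} | 2 pending]
  -> decompose arrow: push (d -> Int)~List d, Bool~List b
step 3: unify (d -> Int) ~ List d  [subst: {a:=(List b -> List c)} | 3 pending]
  clash: (d -> Int) vs List d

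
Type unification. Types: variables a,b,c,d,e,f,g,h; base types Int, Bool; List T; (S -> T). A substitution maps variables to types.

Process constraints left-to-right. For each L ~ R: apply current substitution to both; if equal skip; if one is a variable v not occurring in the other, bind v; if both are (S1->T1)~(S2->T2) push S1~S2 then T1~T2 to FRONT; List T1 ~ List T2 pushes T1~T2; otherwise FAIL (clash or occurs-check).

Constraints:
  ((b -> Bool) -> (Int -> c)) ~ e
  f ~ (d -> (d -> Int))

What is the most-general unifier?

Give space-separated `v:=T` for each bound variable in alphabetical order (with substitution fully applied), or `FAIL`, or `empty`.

Answer: e:=((b -> Bool) -> (Int -> c)) f:=(d -> (d -> Int))

Derivation:
step 1: unify ((b -> Bool) -> (Int -> c)) ~ e  [subst: {-} | 1 pending]
  bind e := ((b -> Bool) -> (Int -> c))
step 2: unify f ~ (d -> (d -> Int))  [subst: {e:=((b -> Bool) -> (Int -> c))} | 0 pending]
  bind f := (d -> (d -> Int))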